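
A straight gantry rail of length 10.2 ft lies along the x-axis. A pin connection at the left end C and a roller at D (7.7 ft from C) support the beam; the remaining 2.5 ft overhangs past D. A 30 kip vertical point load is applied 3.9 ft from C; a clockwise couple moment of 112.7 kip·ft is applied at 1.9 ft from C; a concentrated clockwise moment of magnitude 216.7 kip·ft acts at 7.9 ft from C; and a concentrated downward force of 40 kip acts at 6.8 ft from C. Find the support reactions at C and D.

Taking moments about C: D_y·7.7 − 30·3.9 − 112.7 − 216.7 − 40·6.8 = 0 → D_y = 718.4/7.7 = 93.2987 ≈ 93.30 kip.
ΣF_y = 0: C_y + 93.2987 − 30 − 40 = 0 → C_y = -23.30 kip.
ΣF_x = 0: no horizontal applied forces, so C_x = 0.

C_x = 0, C_y = -23.30 kip, D_y = 93.30 kip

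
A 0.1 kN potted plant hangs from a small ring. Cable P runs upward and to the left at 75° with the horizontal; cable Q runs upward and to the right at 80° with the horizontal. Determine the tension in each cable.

ΣF_x = 0: −T_P·cos75° + T_Q·cos80° = 0 → T_Q = 1.49048·T_P.
ΣF_y = 0: T_P·sin75° + T_Q·sin80° = 0.1.
Substitute: T_P·(0.965926 + 1.49048·0.984808) = 0.1 → T_P = 0.0410886 ≈ 0.04109 kN.
Then T_Q = 1.49048 × 0.0410886 = 0.06124 kN.

T_P = 0.04109 kN, T_Q = 0.06124 kN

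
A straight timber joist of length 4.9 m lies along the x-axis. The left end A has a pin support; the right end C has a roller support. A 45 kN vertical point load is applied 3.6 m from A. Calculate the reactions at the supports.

Taking moments about A: C_y·4.9 − 45·3.6 = 0 → C_y = 162/4.9 = 33.0612 ≈ 33.06 kN.
ΣF_y = 0: A_y + 33.0612 − 45 = 0 → A_y = 11.94 kN.
ΣF_x = 0: no horizontal applied forces, so A_x = 0.

A_x = 0, A_y = 11.94 kN, C_y = 33.06 kN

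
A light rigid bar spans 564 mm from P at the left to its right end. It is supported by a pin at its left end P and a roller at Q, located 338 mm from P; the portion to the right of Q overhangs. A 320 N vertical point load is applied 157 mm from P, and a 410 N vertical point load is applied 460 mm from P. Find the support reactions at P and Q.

Moments about P: Q_y·338 − 320·157 − 410·460 = 0 → Q_y = 238840/338 = 706.627 ≈ 706.6 N.
ΣF_y = 0: P_y + 706.627 − 320 − 410 = 0 → P_y = 23.37 N.
ΣF_x = 0: no horizontal applied forces, so P_x = 0.

P_x = 0, P_y = 23.37 N, Q_y = 706.6 N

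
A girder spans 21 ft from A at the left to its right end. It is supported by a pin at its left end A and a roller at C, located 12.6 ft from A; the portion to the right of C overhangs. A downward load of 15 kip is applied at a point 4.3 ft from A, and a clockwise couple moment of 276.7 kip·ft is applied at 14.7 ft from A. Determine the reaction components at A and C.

ΣM about A: C_y·12.6 − 15·4.3 − 276.7 = 0 → C_y = 341.2/12.6 = 27.0794 ≈ 27.08 kip.
ΣF_y = 0: A_y + 27.0794 − 15 = 0 → A_y = -12.08 kip.
ΣF_x = 0: no horizontal applied forces, so A_x = 0.

A_x = 0, A_y = -12.08 kip, C_y = 27.08 kip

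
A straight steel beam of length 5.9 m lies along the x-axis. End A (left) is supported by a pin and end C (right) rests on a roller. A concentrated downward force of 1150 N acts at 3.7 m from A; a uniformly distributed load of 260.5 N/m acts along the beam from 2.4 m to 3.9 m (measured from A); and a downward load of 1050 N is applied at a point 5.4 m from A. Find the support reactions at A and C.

A_x = 0, A_y = 699.9 N, C_y = 1891 N

Resultant of the distributed load: 260.5 × 1.5 = 390.75 N at 3.15 m from A.
ΣM about A: C_y·5.9 − 1150·3.7 − (260.5·1.5)·3.15 − 1050·5.4 = 0 → C_y = 11155.8625/5.9 = 1890.82 ≈ 1891 N.
ΣF_y = 0: A_y + 1890.82 − 1150 − 260.5·1.5 − 1050 = 0 → A_y = 699.9 N.
ΣF_x = 0: no horizontal applied forces, so A_x = 0.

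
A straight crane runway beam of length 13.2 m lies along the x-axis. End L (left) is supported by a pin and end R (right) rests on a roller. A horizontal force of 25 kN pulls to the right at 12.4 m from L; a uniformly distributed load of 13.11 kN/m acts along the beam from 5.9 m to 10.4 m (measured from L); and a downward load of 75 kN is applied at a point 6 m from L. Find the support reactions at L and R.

L_x = -25.00 kN, L_y = 63.48 kN, R_y = 70.52 kN

Resultant of the distributed load: 13.11 × 4.5 = 58.995 kN at 8.15 m from L.
ΣM about L: R_y·13.2 − (13.11·4.5)·8.15 − 75·6 = 0 → R_y = 930.80925/13.2 = 70.5159 ≈ 70.52 kN.
ΣF_y = 0: L_y + 70.5159 − 13.11·4.5 − 75 = 0 → L_y = 63.48 kN.
ΣF_x = 0: L_x + 25 = 0 → L_x = -25.00 kN.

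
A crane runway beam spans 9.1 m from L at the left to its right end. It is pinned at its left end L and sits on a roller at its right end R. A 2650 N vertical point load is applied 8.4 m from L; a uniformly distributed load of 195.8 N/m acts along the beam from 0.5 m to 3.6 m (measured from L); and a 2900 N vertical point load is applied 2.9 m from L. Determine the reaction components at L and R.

L_x = 0, L_y = 2650 N, R_y = 3507 N

Resultant of the distributed load: 195.8 × 3.1 = 606.98 N at 2.05 m from L.
ΣM about L: R_y·9.1 − 2650·8.4 − (195.8·3.1)·2.05 − 2900·2.9 = 0 → R_y = 31914.309/9.1 = 3507.07 ≈ 3507 N.
ΣF_y = 0: L_y + 3507.07 − 2650 − 195.8·3.1 − 2900 = 0 → L_y = 2650 N.
ΣF_x = 0: no horizontal applied forces, so L_x = 0.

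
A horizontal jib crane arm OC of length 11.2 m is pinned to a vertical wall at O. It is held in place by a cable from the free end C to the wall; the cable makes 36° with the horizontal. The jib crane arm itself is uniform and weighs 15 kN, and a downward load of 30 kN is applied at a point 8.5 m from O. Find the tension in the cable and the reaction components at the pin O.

T = 51.49 kN, O_x = 41.66 kN, O_y = 14.73 kN

ΣM about O: T·sin36°·11.2 − 15·5.6 − 30·8.5 = 0 → T = 339/(11.2·0.587785) = 51.4948 ≈ 51.49 kN.
ΣF_x = 0: O_x − T·cos36° = 0 → O_x = 51.4948 × 0.809017 = 41.66 kN.
ΣF_y = 0: O_y + T·sin36° − 15 − 30 = 0 → O_y = 45 − 51.4948 × 0.587785 = 14.73 kN.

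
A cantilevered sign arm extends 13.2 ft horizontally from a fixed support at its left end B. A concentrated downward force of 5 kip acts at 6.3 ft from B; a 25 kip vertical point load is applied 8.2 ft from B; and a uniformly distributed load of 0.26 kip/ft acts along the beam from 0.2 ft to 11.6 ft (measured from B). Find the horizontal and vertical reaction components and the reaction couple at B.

B_x = 0, B_y = 32.96 kip, M_B = 254.0 kip·ft

Resultant of the distributed load: 0.26 × 11.4 = 2.964 kip at 5.9 ft from B.
ΣF_x = 0: B_x = 0.
ΣF_y = 0: B_y − 5 − 25 − 0.26·11.4 = 0 → B_y = 32.96 kip.
ΣM about B: M_B − 5·6.3 − 25·8.2 − (0.26·11.4)·5.9 = 0 → M_B = 254.0 kip·ft.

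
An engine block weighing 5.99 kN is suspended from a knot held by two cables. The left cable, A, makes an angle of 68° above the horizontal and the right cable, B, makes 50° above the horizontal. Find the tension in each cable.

ΣF_x = 0: −T_A·cos68° + T_B·cos50° = 0 → T_B = 0.582784·T_A.
ΣF_y = 0: T_A·sin68° + T_B·sin50° = 5.99.
Substitute: T_A·(0.927184 + 0.582784·0.766044) = 5.99 → T_A = 4.36073 ≈ 4.361 kN.
Then T_B = 0.582784 × 4.36073 = 2.541 kN.

T_A = 4.361 kN, T_B = 2.541 kN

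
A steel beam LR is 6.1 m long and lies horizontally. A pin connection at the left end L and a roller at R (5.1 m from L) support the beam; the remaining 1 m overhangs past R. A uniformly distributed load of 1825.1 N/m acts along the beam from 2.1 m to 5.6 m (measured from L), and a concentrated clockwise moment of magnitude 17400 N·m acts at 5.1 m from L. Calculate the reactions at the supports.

Resultant of the distributed load: 1825.1 × 3.5 = 6387.85 N at 3.85 m from L.
Taking moments about L: R_y·5.1 − (1825.1·3.5)·3.85 − 17400 = 0 → R_y = 41993.2225/5.1 = 8233.97 ≈ 8234 N.
ΣF_y = 0: L_y + 8233.97 − 1825.1·3.5 = 0 → L_y = -1846 N.
ΣF_x = 0: no horizontal applied forces, so L_x = 0.

L_x = 0, L_y = -1846 N, R_y = 8234 N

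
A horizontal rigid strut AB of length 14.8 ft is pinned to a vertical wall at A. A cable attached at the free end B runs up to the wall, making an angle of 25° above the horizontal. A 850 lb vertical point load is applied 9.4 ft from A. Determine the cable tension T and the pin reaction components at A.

T = 1277 lb, A_x = 1158 lb, A_y = 310.1 lb

ΣM about A: T·sin25°·14.8 − 850·9.4 = 0 → T = 7990/(14.8·0.422618) = 1277.43 ≈ 1277 lb.
ΣF_x = 0: A_x − T·cos25° = 0 → A_x = 1277.43 × 0.906308 = 1158 lb.
ΣF_y = 0: A_y + T·sin25° − 850 = 0 → A_y = 850 − 1277.43 × 0.422618 = 310.1 lb.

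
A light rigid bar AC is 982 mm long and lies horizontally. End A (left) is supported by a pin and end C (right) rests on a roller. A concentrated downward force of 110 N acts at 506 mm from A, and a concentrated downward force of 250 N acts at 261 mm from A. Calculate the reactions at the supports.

Taking moments about A: C_y·982 − 110·506 − 250·261 = 0 → C_y = 120910/982 = 123.126 ≈ 123.1 N.
ΣF_y = 0: A_y + 123.126 − 110 − 250 = 0 → A_y = 236.9 N.
ΣF_x = 0: no horizontal applied forces, so A_x = 0.

A_x = 0, A_y = 236.9 N, C_y = 123.1 N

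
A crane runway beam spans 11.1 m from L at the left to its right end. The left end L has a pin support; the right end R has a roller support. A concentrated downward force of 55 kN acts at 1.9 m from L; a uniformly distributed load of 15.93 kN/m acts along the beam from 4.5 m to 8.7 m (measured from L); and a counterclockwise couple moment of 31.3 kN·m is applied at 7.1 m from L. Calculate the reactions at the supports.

L_x = 0, L_y = 75.53 kN, R_y = 46.38 kN

Resultant of the distributed load: 15.93 × 4.2 = 66.906 kN at 6.6 m from L.
Taking moments about L: R_y·11.1 − 55·1.9 − (15.93·4.2)·6.6 + 31.3 = 0 → R_y = 514.7796/11.1 = 46.3765 ≈ 46.38 kN.
ΣF_y = 0: L_y + 46.3765 − 55 − 15.93·4.2 = 0 → L_y = 75.53 kN.
ΣF_x = 0: no horizontal applied forces, so L_x = 0.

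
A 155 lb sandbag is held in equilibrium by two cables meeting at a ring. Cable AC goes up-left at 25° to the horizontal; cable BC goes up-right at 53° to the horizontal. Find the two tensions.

ΣF_x = 0: −T_AC·cos25° + T_BC·cos53° = 0 → T_BC = 1.50596·T_AC.
ΣF_y = 0: T_AC·sin25° + T_BC·sin53° = 155.
Substitute: T_AC·(0.422618 + 1.50596·0.798636) = 155 → T_AC = 95.3651 ≈ 95.37 lb.
Then T_BC = 1.50596 × 95.3651 = 143.6 lb.

T_AC = 95.37 lb, T_BC = 143.6 lb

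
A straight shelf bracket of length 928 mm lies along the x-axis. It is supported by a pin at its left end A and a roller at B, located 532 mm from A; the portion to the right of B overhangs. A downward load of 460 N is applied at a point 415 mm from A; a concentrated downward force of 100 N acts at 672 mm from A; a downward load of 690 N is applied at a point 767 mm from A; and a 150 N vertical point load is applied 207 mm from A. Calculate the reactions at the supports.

A_x = 0, A_y = -138.3 N, B_y = 1538 N

Moments about A: B_y·532 − 460·415 − 100·672 − 690·767 − 150·207 = 0 → B_y = 818380/532 = 1538.31 ≈ 1538 N.
ΣF_y = 0: A_y + 1538.31 − 460 − 100 − 690 − 150 = 0 → A_y = -138.3 N.
ΣF_x = 0: no horizontal applied forces, so A_x = 0.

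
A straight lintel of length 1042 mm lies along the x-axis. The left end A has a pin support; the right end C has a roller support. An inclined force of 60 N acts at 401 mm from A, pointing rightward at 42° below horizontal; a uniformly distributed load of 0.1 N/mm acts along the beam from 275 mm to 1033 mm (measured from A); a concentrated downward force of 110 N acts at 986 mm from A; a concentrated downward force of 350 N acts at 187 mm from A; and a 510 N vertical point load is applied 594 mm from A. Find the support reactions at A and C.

A_x = -44.59 N, A_y = 565.3 N, C_y = 520.7 N

Resultant of the distributed load: 0.1 × 758 = 75.8 N at 654 mm from A.
Moments about A: C_y·1042 − 60·sin42°·401 − (0.1·758)·654 − 110·986 − 350·187 − 510·594 = 0 → C_y = 542522/1042 = 520.655 ≈ 520.7 N.
ΣF_y = 0: A_y + 520.655 − 60·sin42° − 0.1·758 − 110 − 350 − 510 = 0 → A_y = 565.3 N.
ΣF_x = 0: A_x + 60·cos42° = 0 → A_x = -44.59 N.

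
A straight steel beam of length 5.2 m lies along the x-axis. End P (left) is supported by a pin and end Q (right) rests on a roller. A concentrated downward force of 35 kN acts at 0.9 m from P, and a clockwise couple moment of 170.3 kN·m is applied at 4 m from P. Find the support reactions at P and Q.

P_x = 0, P_y = -3.808 kN, Q_y = 38.81 kN

Taking moments about P: Q_y·5.2 − 35·0.9 − 170.3 = 0 → Q_y = 201.8/5.2 = 38.8077 ≈ 38.81 kN.
ΣF_y = 0: P_y + 38.8077 − 35 = 0 → P_y = -3.808 kN.
ΣF_x = 0: no horizontal applied forces, so P_x = 0.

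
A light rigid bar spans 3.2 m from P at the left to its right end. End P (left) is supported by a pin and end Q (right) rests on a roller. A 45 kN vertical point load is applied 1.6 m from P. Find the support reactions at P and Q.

Taking moments about P: Q_y·3.2 − 45·1.6 = 0 → Q_y = 72/3.2 = 22.50 kN.
ΣF_y = 0: P_y + 22.5 − 45 = 0 → P_y = 22.50 kN.
ΣF_x = 0: no horizontal applied forces, so P_x = 0.

P_x = 0, P_y = 22.50 kN, Q_y = 22.50 kN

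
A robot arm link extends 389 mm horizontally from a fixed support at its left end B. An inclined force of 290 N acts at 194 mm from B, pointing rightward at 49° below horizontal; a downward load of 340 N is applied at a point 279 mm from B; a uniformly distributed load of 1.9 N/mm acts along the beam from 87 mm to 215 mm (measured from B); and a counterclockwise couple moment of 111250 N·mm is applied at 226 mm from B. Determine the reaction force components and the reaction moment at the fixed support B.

B_x = -190.3 N, B_y = 802.1 N, M_B = 62790 N·mm

Resultant of the distributed load: 1.9 × 128 = 243.2 N at 151 mm from B.
ΣF_x = 0: B_x + 290·cos49° = 0 → B_x = -190.3 N.
ΣF_y = 0: B_y − 290·sin49° − 340 − 1.9·128 = 0 → B_y = 802.1 N.
ΣM about B: M_B − 290·sin49°·194 − 340·279 − (1.9·128)·151 + 111250 = 0 → M_B = 62790 N·mm.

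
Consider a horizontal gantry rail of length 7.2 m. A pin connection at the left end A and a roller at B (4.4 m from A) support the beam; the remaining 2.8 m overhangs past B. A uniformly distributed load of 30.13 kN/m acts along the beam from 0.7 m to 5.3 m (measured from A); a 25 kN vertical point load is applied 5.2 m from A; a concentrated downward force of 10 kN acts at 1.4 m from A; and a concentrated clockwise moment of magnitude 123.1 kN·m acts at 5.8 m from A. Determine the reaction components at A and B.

A_x = 0, A_y = 18.39 kN, B_y = 155.2 kN

Resultant of the distributed load: 30.13 × 4.6 = 138.598 kN at 3 m from A.
ΣM about A: B_y·4.4 − (30.13·4.6)·3 − 25·5.2 − 10·1.4 − 123.1 = 0 → B_y = 682.894/4.4 = 155.203 ≈ 155.2 kN.
ΣF_y = 0: A_y + 155.203 − 30.13·4.6 − 25 − 10 = 0 → A_y = 18.39 kN.
ΣF_x = 0: no horizontal applied forces, so A_x = 0.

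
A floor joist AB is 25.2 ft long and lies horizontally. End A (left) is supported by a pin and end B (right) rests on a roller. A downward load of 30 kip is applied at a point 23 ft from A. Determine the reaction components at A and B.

A_x = 0, A_y = 2.619 kip, B_y = 27.38 kip

ΣM about A: B_y·25.2 − 30·23 = 0 → B_y = 690/25.2 = 27.381 ≈ 27.38 kip.
ΣF_y = 0: A_y + 27.381 − 30 = 0 → A_y = 2.619 kip.
ΣF_x = 0: no horizontal applied forces, so A_x = 0.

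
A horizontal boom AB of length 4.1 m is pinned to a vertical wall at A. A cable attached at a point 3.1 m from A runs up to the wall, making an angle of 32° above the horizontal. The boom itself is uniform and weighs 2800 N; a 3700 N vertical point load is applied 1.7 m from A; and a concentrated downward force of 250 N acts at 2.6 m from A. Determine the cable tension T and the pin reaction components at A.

T = 7719 N, A_x = 6546 N, A_y = 2660 N

ΣM about A: T·sin32°·3.1 − 2800·2.05 − 3700·1.7 − 250·2.6 = 0 → T = 12680/(3.1·0.529919) = 7718.77 ≈ 7719 N.
ΣF_x = 0: A_x − T·cos32° = 0 → A_x = 7718.77 × 0.848048 = 6546 N.
ΣF_y = 0: A_y + T·sin32° − 2800 − 3700 − 250 = 0 → A_y = 6750 − 7718.77 × 0.529919 = 2660 N.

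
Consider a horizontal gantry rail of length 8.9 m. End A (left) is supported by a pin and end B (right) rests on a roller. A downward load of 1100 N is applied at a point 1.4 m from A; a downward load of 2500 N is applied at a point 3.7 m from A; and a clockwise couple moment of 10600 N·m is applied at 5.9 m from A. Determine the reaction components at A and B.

Moments about A: B_y·8.9 − 1100·1.4 − 2500·3.7 − 10600 = 0 → B_y = 21390/8.9 = 2403.37 ≈ 2403 N.
ΣF_y = 0: A_y + 2403.37 − 1100 − 2500 = 0 → A_y = 1197 N.
ΣF_x = 0: no horizontal applied forces, so A_x = 0.

A_x = 0, A_y = 1197 N, B_y = 2403 N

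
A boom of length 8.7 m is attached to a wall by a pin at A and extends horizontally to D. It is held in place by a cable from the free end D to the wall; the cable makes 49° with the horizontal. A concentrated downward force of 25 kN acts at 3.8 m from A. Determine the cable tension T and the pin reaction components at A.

T = 14.47 kN, A_x = 9.492 kN, A_y = 14.08 kN

ΣM about A: T·sin49°·8.7 − 25·3.8 = 0 → T = 95/(8.7·0.75471) = 14.4685 ≈ 14.47 kN.
ΣF_x = 0: A_x − T·cos49° = 0 → A_x = 14.4685 × 0.656059 = 9.492 kN.
ΣF_y = 0: A_y + T·sin49° − 25 = 0 → A_y = 25 − 14.4685 × 0.75471 = 14.08 kN.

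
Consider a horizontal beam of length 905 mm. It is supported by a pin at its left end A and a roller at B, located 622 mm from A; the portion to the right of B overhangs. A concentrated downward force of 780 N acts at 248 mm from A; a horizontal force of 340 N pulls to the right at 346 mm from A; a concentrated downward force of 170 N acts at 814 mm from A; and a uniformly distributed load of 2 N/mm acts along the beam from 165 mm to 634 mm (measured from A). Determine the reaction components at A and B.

A_x = -340.0 N, A_y = 752.1 N, B_y = 1136 N

Resultant of the distributed load: 2 × 469 = 938 N at 399.5 mm from A.
Taking moments about A: B_y·622 − 780·248 − 170·814 − (2·469)·399.5 = 0 → B_y = 706551/622 = 1135.93 ≈ 1136 N.
ΣF_y = 0: A_y + 1135.93 − 780 − 170 − 2·469 = 0 → A_y = 752.1 N.
ΣF_x = 0: A_x + 340 = 0 → A_x = -340.0 N.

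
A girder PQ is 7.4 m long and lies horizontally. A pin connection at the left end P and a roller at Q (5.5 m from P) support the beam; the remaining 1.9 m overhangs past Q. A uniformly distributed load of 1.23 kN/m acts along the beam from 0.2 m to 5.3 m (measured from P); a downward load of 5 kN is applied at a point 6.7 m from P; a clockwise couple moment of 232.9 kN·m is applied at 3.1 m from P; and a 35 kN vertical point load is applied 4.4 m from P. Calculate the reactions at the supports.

Resultant of the distributed load: 1.23 × 5.1 = 6.273 kN at 2.75 m from P.
Moments about P: Q_y·5.5 − (1.23·5.1)·2.75 − 5·6.7 − 232.9 − 35·4.4 = 0 → Q_y = 437.65075/5.5 = 79.5729 ≈ 79.57 kN.
ΣF_y = 0: P_y + 79.5729 − 1.23·5.1 − 5 − 35 = 0 → P_y = -33.30 kN.
ΣF_x = 0: no horizontal applied forces, so P_x = 0.

P_x = 0, P_y = -33.30 kN, Q_y = 79.57 kN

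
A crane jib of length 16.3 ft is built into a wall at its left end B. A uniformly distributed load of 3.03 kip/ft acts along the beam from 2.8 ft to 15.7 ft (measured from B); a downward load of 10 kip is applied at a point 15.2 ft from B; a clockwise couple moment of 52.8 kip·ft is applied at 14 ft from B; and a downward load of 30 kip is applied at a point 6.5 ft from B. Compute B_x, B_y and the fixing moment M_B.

Resultant of the distributed load: 3.03 × 12.9 = 39.087 kip at 9.25 ft from B.
ΣF_x = 0: B_x = 0.
ΣF_y = 0: B_y − 3.03·12.9 − 10 − 30 = 0 → B_y = 79.09 kip.
ΣM about B: M_B − (3.03·12.9)·9.25 − 10·15.2 − 52.8 − 30·6.5 = 0 → M_B = 761.4 kip·ft.

B_x = 0, B_y = 79.09 kip, M_B = 761.4 kip·ft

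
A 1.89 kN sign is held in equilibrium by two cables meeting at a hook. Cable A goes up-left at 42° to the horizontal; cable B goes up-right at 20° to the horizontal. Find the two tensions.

T_A = 2.011 kN, T_B = 1.591 kN

ΣF_x = 0: −T_A·cos42° + T_B·cos20° = 0 → T_B = 0.790838·T_A.
ΣF_y = 0: T_A·sin42° + T_B·sin20° = 1.89.
Substitute: T_A·(0.669131 + 0.790838·0.34202) = 1.89 → T_A = 2.01147 ≈ 2.011 kN.
Then T_B = 0.790838 × 2.01147 = 1.591 kN.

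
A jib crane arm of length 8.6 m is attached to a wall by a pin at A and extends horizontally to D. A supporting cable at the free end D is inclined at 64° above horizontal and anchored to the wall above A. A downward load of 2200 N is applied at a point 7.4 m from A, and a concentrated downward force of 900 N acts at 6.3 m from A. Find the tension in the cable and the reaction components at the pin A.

ΣM about A: T·sin64°·8.6 − 2200·7.4 − 900·6.3 = 0 → T = 21950/(8.6·0.898794) = 2839.72 ≈ 2840 N.
ΣF_x = 0: A_x − T·cos64° = 0 → A_x = 2839.72 × 0.438371 = 1245 N.
ΣF_y = 0: A_y + T·sin64° − 2200 − 900 = 0 → A_y = 3100 − 2839.72 × 0.898794 = 547.7 N.

T = 2840 N, A_x = 1245 N, A_y = 547.7 N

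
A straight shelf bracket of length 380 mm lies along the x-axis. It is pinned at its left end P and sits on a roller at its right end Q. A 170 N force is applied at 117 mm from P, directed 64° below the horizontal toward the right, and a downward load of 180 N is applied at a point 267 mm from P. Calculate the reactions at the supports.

P_x = -74.52 N, P_y = 159.3 N, Q_y = 173.5 N

ΣM about P: Q_y·380 − 170·sin64°·117 − 180·267 = 0 → Q_y = 65937/380 = 173.518 ≈ 173.5 N.
ΣF_y = 0: P_y + 173.518 − 170·sin64° − 180 = 0 → P_y = 159.3 N.
ΣF_x = 0: P_x + 170·cos64° = 0 → P_x = -74.52 N.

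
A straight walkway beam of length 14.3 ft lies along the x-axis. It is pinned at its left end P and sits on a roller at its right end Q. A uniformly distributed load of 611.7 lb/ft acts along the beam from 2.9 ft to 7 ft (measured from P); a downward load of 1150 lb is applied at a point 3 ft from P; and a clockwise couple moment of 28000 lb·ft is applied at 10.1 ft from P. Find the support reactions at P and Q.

Resultant of the distributed load: 611.7 × 4.1 = 2507.97 lb at 4.95 ft from P.
Moments about P: Q_y·14.3 − (611.7·4.1)·4.95 − 1150·3 − 28000 = 0 → Q_y = 43864.4515/14.3 = 3067.44 ≈ 3067 lb.
ΣF_y = 0: P_y + 3067.44 − 611.7·4.1 − 1150 = 0 → P_y = 590.5 lb.
ΣF_x = 0: no horizontal applied forces, so P_x = 0.

P_x = 0, P_y = 590.5 lb, Q_y = 3067 lb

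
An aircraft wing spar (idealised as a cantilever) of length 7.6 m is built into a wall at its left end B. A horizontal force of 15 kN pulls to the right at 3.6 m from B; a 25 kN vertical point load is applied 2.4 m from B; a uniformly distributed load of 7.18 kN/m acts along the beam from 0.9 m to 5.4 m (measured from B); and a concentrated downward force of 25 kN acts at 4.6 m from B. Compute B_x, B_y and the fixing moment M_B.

B_x = -15.00 kN, B_y = 82.31 kN, M_B = 276.8 kN·m

Resultant of the distributed load: 7.18 × 4.5 = 32.31 kN at 3.15 m from B.
ΣF_x = 0: B_x + 15 = 0 → B_x = -15.00 kN.
ΣF_y = 0: B_y − 25 − 7.18·4.5 − 25 = 0 → B_y = 82.31 kN.
ΣM about B: M_B − 25·2.4 − (7.18·4.5)·3.15 − 25·4.6 = 0 → M_B = 276.8 kN·m.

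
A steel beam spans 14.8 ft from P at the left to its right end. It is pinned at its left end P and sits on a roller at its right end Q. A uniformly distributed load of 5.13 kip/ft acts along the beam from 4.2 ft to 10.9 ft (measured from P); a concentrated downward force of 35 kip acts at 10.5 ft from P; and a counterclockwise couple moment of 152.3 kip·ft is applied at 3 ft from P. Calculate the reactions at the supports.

P_x = 0, P_y = 37.30 kip, Q_y = 32.07 kip

Resultant of the distributed load: 5.13 × 6.7 = 34.371 kip at 7.55 ft from P.
Moments about P: Q_y·14.8 − (5.13·6.7)·7.55 − 35·10.5 + 152.3 = 0 → Q_y = 474.70105/14.8 = 32.0744 ≈ 32.07 kip.
ΣF_y = 0: P_y + 32.0744 − 5.13·6.7 − 35 = 0 → P_y = 37.30 kip.
ΣF_x = 0: no horizontal applied forces, so P_x = 0.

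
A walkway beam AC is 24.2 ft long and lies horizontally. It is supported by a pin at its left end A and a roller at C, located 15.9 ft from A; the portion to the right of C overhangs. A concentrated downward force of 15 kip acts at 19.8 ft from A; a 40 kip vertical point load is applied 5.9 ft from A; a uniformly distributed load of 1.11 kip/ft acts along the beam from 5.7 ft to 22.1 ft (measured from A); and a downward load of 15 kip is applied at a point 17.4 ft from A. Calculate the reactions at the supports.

Resultant of the distributed load: 1.11 × 16.4 = 18.204 kip at 13.9 ft from A.
Moments about A: C_y·15.9 − 15·19.8 − 40·5.9 − (1.11·16.4)·13.9 − 15·17.4 = 0 → C_y = 1047.0356/15.9 = 65.8513 ≈ 65.85 kip.
ΣF_y = 0: A_y + 65.8513 − 15 − 40 − 1.11·16.4 − 15 = 0 → A_y = 22.35 kip.
ΣF_x = 0: no horizontal applied forces, so A_x = 0.

A_x = 0, A_y = 22.35 kip, C_y = 65.85 kip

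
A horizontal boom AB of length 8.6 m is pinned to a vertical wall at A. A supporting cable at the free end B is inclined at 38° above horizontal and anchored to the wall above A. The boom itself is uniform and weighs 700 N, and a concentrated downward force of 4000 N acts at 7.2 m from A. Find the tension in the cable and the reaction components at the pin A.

ΣM about A: T·sin38°·8.6 − 700·4.3 − 4000·7.2 = 0 → T = 31810/(8.6·0.615661) = 6007.91 ≈ 6008 N.
ΣF_x = 0: A_x − T·cos38° = 0 → A_x = 6007.91 × 0.788011 = 4734 N.
ΣF_y = 0: A_y + T·sin38° − 700 − 4000 = 0 → A_y = 4700 − 6007.91 × 0.615661 = 1001 N.

T = 6008 N, A_x = 4734 N, A_y = 1001 N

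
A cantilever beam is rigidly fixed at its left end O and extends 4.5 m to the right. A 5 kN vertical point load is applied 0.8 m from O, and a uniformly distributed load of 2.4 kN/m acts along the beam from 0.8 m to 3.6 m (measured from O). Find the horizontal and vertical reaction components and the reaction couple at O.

Resultant of the distributed load: 2.4 × 2.8 = 6.72 kN at 2.2 m from O.
ΣF_x = 0: O_x = 0.
ΣF_y = 0: O_y − 5 − 2.4·2.8 = 0 → O_y = 11.72 kN.
ΣM about O: M_O − 5·0.8 − (2.4·2.8)·2.2 = 0 → M_O = 18.78 kN·m.

O_x = 0, O_y = 11.72 kN, M_O = 18.78 kN·m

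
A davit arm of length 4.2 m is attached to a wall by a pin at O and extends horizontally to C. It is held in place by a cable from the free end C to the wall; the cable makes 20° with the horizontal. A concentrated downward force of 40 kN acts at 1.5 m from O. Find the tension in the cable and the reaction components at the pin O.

ΣM about O: T·sin20°·4.2 − 40·1.5 = 0 → T = 60/(4.2·0.34202) = 41.7687 ≈ 41.77 kN.
ΣF_x = 0: O_x − T·cos20° = 0 → O_x = 41.7687 × 0.939693 = 39.25 kN.
ΣF_y = 0: O_y + T·sin20° − 40 = 0 → O_y = 40 − 41.7687 × 0.34202 = 25.71 kN.

T = 41.77 kN, O_x = 39.25 kN, O_y = 25.71 kN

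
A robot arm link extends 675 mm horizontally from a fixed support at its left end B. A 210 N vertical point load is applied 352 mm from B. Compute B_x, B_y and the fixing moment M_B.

ΣF_x = 0: B_x = 0.
ΣF_y = 0: B_y − 210 = 0 → B_y = 210.0 N.
ΣM about B: M_B − 210·352 = 0 → M_B = 73920 N·mm.

B_x = 0, B_y = 210.0 N, M_B = 73920 N·mm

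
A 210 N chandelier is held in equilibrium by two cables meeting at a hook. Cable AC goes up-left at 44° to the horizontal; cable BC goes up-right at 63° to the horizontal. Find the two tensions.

T_AC = 99.69 N, T_BC = 158.0 N

ΣF_x = 0: −T_AC·cos44° + T_BC·cos63° = 0 → T_BC = 1.58448·T_AC.
ΣF_y = 0: T_AC·sin44° + T_BC·sin63° = 210.
Substitute: T_AC·(0.694658 + 1.58448·0.891007) = 210 → T_AC = 99.6942 ≈ 99.69 N.
Then T_BC = 1.58448 × 99.6942 = 158.0 N.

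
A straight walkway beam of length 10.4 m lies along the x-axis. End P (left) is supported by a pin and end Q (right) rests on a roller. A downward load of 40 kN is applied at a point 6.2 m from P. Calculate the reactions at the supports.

P_x = 0, P_y = 16.15 kN, Q_y = 23.85 kN

Taking moments about P: Q_y·10.4 − 40·6.2 = 0 → Q_y = 248/10.4 = 23.8462 ≈ 23.85 kN.
ΣF_y = 0: P_y + 23.8462 − 40 = 0 → P_y = 16.15 kN.
ΣF_x = 0: no horizontal applied forces, so P_x = 0.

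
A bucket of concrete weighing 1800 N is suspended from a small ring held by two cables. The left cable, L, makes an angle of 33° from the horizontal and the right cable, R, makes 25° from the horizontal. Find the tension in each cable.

ΣF_x = 0: −T_L·cos33° + T_R·cos25° = 0 → T_R = 0.925371·T_L.
ΣF_y = 0: T_L·sin33° + T_R·sin25° = 1800.
Substitute: T_L·(0.544639 + 0.925371·0.422618) = 1800 → T_L = 1923.66 ≈ 1924 N.
Then T_R = 0.925371 × 1923.66 = 1780 N.

T_L = 1924 N, T_R = 1780 N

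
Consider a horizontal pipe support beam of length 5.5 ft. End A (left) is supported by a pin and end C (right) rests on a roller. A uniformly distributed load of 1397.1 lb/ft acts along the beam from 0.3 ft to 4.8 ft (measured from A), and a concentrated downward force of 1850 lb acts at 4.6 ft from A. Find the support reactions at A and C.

A_x = 0, A_y = 3675 lb, C_y = 4462 lb

Resultant of the distributed load: 1397.1 × 4.5 = 6286.95 lb at 2.55 ft from A.
Taking moments about A: C_y·5.5 − (1397.1·4.5)·2.55 − 1850·4.6 = 0 → C_y = 24541.7225/5.5 = 4462.13 ≈ 4462 lb.
ΣF_y = 0: A_y + 4462.13 − 1397.1·4.5 − 1850 = 0 → A_y = 3675 lb.
ΣF_x = 0: no horizontal applied forces, so A_x = 0.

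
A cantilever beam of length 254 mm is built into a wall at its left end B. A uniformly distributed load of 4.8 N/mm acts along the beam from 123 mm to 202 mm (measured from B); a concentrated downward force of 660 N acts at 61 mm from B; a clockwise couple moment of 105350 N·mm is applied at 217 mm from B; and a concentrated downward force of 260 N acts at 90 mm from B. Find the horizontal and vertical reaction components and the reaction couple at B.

Resultant of the distributed load: 4.8 × 79 = 379.2 N at 162.5 mm from B.
ΣF_x = 0: B_x = 0.
ΣF_y = 0: B_y − 4.8·79 − 660 − 260 = 0 → B_y = 1299 N.
ΣM about B: M_B − (4.8·79)·162.5 − 660·61 − 105350 − 260·90 = 0 → M_B = 230600 N·mm.

B_x = 0, B_y = 1299 N, M_B = 230600 N·mm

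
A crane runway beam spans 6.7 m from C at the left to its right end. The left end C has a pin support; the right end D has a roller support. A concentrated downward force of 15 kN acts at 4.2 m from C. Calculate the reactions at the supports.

C_x = 0, C_y = 5.597 kN, D_y = 9.403 kN

Taking moments about C: D_y·6.7 − 15·4.2 = 0 → D_y = 63/6.7 = 9.40299 ≈ 9.403 kN.
ΣF_y = 0: C_y + 9.40299 − 15 = 0 → C_y = 5.597 kN.
ΣF_x = 0: no horizontal applied forces, so C_x = 0.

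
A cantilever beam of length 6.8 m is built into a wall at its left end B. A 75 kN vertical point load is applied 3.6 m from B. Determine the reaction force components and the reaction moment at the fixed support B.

B_x = 0, B_y = 75.00 kN, M_B = 270.0 kN·m

ΣF_x = 0: B_x = 0.
ΣF_y = 0: B_y − 75 = 0 → B_y = 75.00 kN.
ΣM about B: M_B − 75·3.6 = 0 → M_B = 270.0 kN·m.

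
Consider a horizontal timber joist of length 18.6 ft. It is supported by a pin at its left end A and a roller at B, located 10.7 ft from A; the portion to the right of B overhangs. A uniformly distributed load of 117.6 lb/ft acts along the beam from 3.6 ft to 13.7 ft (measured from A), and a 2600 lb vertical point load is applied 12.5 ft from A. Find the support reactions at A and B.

A_x = 0, A_y = -209.8 lb, B_y = 3998 lb

Resultant of the distributed load: 117.6 × 10.1 = 1187.76 lb at 8.65 ft from A.
ΣM about A: B_y·10.7 − (117.6·10.1)·8.65 − 2600·12.5 = 0 → B_y = 42774.124/10.7 = 3997.58 ≈ 3998 lb.
ΣF_y = 0: A_y + 3997.58 − 117.6·10.1 − 2600 = 0 → A_y = -209.8 lb.
ΣF_x = 0: no horizontal applied forces, so A_x = 0.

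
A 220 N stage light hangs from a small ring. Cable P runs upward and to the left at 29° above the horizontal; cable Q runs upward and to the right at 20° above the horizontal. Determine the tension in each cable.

T_P = 273.9 N, T_Q = 255.0 N

ΣF_x = 0: −T_P·cos29° + T_Q·cos20° = 0 → T_Q = 0.930751·T_P.
ΣF_y = 0: T_P·sin29° + T_Q·sin20° = 220.
Substitute: T_P·(0.48481 + 0.930751·0.34202) = 220 → T_P = 273.923 ≈ 273.9 N.
Then T_Q = 0.930751 × 273.923 = 255.0 N.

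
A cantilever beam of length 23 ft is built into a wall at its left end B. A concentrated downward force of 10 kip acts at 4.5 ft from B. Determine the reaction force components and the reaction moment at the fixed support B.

ΣF_x = 0: B_x = 0.
ΣF_y = 0: B_y − 10 = 0 → B_y = 10.00 kip.
ΣM about B: M_B − 10·4.5 = 0 → M_B = 45.00 kip·ft.

B_x = 0, B_y = 10.00 kip, M_B = 45.00 kip·ft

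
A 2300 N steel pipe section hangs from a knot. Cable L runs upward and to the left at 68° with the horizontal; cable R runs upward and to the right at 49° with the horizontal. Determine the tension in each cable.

ΣF_x = 0: −T_L·cos68° + T_R·cos49° = 0 → T_R = 0.570995·T_L.
ΣF_y = 0: T_L·sin68° + T_R·sin49° = 2300.
Substitute: T_L·(0.927184 + 0.570995·0.75471) = 2300 → T_L = 1693.52 ≈ 1694 N.
Then T_R = 0.570995 × 1693.52 = 967.0 N.

T_L = 1694 N, T_R = 967.0 N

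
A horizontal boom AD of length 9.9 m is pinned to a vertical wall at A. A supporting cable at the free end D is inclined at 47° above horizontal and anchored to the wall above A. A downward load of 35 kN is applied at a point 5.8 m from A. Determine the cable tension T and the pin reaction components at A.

T = 28.04 kN, A_x = 19.12 kN, A_y = 14.49 kN

ΣM about A: T·sin47°·9.9 − 35·5.8 = 0 → T = 203/(9.9·0.731354) = 28.0371 ≈ 28.04 kN.
ΣF_x = 0: A_x − T·cos47° = 0 → A_x = 28.0371 × 0.681998 = 19.12 kN.
ΣF_y = 0: A_y + T·sin47° − 35 = 0 → A_y = 35 − 28.0371 × 0.731354 = 14.49 kN.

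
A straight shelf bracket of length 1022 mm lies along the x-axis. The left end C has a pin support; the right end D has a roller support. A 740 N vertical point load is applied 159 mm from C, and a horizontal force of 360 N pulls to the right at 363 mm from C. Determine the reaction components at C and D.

C_x = -360.0 N, C_y = 624.9 N, D_y = 115.1 N

Taking moments about C: D_y·1022 − 740·159 = 0 → D_y = 117660/1022 = 115.127 ≈ 115.1 N.
ΣF_y = 0: C_y + 115.127 − 740 = 0 → C_y = 624.9 N.
ΣF_x = 0: C_x + 360 = 0 → C_x = -360.0 N.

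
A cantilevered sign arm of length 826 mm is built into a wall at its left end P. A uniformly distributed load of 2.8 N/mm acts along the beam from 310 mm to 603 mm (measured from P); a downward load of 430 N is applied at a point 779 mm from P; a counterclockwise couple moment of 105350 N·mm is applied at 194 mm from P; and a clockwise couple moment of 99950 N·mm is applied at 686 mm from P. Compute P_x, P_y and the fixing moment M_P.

P_x = 0, P_y = 1250 N, M_P = 704100 N·mm

Resultant of the distributed load: 2.8 × 293 = 820.4 N at 456.5 mm from P.
ΣF_x = 0: P_x = 0.
ΣF_y = 0: P_y − 2.8·293 − 430 = 0 → P_y = 1250 N.
ΣM about P: M_P − (2.8·293)·456.5 − 430·779 + 105350 − 99950 = 0 → M_P = 704100 N·mm.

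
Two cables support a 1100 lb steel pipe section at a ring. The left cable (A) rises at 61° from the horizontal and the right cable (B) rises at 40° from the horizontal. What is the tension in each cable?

T_A = 858.4 lb, T_B = 543.3 lb

ΣF_x = 0: −T_A·cos61° + T_B·cos40° = 0 → T_B = 0.632874·T_A.
ΣF_y = 0: T_A·sin61° + T_B·sin40° = 1100.
Substitute: T_A·(0.87462 + 0.632874·0.642788) = 1100 → T_A = 858.42 ≈ 858.4 lb.
Then T_B = 0.632874 × 858.42 = 543.3 lb.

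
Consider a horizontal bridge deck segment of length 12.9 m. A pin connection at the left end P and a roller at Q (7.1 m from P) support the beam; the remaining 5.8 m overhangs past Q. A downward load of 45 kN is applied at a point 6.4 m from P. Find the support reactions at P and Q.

P_x = 0, P_y = 4.437 kN, Q_y = 40.56 kN

ΣM about P: Q_y·7.1 − 45·6.4 = 0 → Q_y = 288/7.1 = 40.5634 ≈ 40.56 kN.
ΣF_y = 0: P_y + 40.5634 − 45 = 0 → P_y = 4.437 kN.
ΣF_x = 0: no horizontal applied forces, so P_x = 0.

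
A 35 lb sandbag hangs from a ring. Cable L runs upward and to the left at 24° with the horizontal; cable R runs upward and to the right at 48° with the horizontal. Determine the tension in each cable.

T_L = 24.62 lb, T_R = 33.62 lb

ΣF_x = 0: −T_L·cos24° + T_R·cos48° = 0 → T_R = 1.36527·T_L.
ΣF_y = 0: T_L·sin24° + T_R·sin48° = 35.
Substitute: T_L·(0.406737 + 1.36527·0.743145) = 35 → T_L = 24.6248 ≈ 24.62 lb.
Then T_R = 1.36527 × 24.6248 = 33.62 lb.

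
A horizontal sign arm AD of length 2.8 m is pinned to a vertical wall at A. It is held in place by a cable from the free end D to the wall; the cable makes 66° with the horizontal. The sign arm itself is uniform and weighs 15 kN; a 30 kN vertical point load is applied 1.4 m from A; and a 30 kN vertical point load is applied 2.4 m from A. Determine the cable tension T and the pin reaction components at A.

T = 52.78 kN, A_x = 21.47 kN, A_y = 26.79 kN

ΣM about A: T·sin66°·2.8 − 15·1.4 − 30·1.4 − 30·2.4 = 0 → T = 135/(2.8·0.913545) = 52.7771 ≈ 52.78 kN.
ΣF_x = 0: A_x − T·cos66° = 0 → A_x = 52.7771 × 0.406737 = 21.47 kN.
ΣF_y = 0: A_y + T·sin66° − 15 − 30 − 30 = 0 → A_y = 75 − 52.7771 × 0.913545 = 26.79 kN.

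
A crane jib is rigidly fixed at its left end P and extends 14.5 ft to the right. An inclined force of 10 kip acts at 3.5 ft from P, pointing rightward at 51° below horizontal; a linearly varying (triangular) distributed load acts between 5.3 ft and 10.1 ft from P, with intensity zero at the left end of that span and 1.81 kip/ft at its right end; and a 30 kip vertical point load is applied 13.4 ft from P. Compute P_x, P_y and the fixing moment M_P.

P_x = -6.293 kip, P_y = 42.12 kip, M_P = 466.1 kip·ft

Resultant of the triangular load: ½ × 1.81 × 4.8 = 4.344 kip, acting at 8.5 ft from P (one-third of the span from the peak).
ΣF_x = 0: P_x + 10·cos51° = 0 → P_x = -6.293 kip.
ΣF_y = 0: P_y − 10·sin51° − ½·1.81·4.8 − 30 = 0 → P_y = 42.12 kip.
ΣM about P: M_P − 10·sin51°·3.5 − (½·1.81·4.8)·8.5 − 30·13.4 = 0 → M_P = 466.1 kip·ft.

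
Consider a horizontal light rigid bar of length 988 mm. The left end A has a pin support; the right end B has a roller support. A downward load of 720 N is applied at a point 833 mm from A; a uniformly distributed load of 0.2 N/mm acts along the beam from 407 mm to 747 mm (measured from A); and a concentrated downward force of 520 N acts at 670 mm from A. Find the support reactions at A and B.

Resultant of the distributed load: 0.2 × 340 = 68 N at 577 mm from A.
Moments about A: B_y·988 − 720·833 − (0.2·340)·577 − 520·670 = 0 → B_y = 987396/988 = 999.389 ≈ 999.4 N.
ΣF_y = 0: A_y + 999.389 − 720 − 0.2·340 − 520 = 0 → A_y = 308.6 N.
ΣF_x = 0: no horizontal applied forces, so A_x = 0.

A_x = 0, A_y = 308.6 N, B_y = 999.4 N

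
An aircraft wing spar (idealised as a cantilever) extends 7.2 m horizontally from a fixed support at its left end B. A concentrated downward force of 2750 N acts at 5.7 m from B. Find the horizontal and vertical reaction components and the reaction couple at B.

B_x = 0, B_y = 2750 N, M_B = 15680 N·m

ΣF_x = 0: B_x = 0.
ΣF_y = 0: B_y − 2750 = 0 → B_y = 2750 N.
ΣM about B: M_B − 2750·5.7 = 0 → M_B = 15680 N·m.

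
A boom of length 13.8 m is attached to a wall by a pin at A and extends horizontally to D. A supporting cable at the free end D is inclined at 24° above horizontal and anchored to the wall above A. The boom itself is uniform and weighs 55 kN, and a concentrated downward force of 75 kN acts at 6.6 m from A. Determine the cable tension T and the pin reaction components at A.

T = 155.8 kN, A_x = 142.3 kN, A_y = 66.63 kN

ΣM about A: T·sin24°·13.8 − 55·6.9 − 75·6.6 = 0 → T = 874.5/(13.8·0.406737) = 155.8 kN.
ΣF_x = 0: A_x − T·cos24° = 0 → A_x = 155.8 × 0.913545 = 142.3 kN.
ΣF_y = 0: A_y + T·sin24° − 55 − 75 = 0 → A_y = 130 − 155.8 × 0.406737 = 66.63 kN.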